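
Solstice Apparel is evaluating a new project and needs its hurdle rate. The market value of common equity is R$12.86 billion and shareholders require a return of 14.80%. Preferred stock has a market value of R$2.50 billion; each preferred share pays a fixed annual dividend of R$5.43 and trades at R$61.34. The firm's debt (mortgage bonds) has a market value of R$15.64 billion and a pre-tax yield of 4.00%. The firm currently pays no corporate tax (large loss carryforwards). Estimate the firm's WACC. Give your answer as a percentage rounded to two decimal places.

8.87%

Cost of preferred: Rp = 5.43 / 61.34 = 8.8523%.
Total capital V = 12.86 + 2.5 + 15.64 = 31.
Equity: weight = 12.86/31 = 0.4148; cost = 14.8%.
Preferred: weight = 2.5/31 = 0.0806; cost = 8.8523%.
Mortgage bonds: weight = 15.64/31 = 0.5045; after-tax cost = 4% × (1 − 0%) = 4.0000%.
WACC = 0.4148 × 14.8000% + 0.0806 × 8.8523% + 0.5045 × 4.0000% = 8.8716%.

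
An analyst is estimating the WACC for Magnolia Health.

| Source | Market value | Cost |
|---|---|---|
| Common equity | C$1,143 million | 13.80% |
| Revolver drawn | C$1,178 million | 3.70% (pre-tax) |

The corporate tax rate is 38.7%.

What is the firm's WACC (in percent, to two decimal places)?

7.95%

Total capital V = 1143 + 1178 = 2321.
Equity: weight = 1143/2321 = 0.4925; cost = 13.8%.
Revolver drawn: weight = 1178/2321 = 0.5075; after-tax cost = 3.7% × (1 − 38.7%) = 2.2681%.
WACC = 0.4925 × 13.8000% + 0.5075 × 2.2681% = 7.9471%.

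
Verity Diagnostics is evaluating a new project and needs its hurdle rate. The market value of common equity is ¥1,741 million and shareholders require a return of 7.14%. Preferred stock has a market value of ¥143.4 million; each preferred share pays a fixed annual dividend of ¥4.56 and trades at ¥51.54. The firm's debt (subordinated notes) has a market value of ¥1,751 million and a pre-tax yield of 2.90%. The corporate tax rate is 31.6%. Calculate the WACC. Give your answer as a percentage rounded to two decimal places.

Cost of preferred: Rp = 4.56 / 51.54 = 8.8475%.
Total capital V = 1741 + 143.4 + 1751 = 3635.4.
Equity: weight = 1741/3635.4 = 0.4789; cost = 7.14%.
Preferred: weight = 143.4/3635.4 = 0.0394; cost = 8.8475%.
Subordinated notes: weight = 1751/3635.4 = 0.4817; after-tax cost = 2.9% × (1 − 31.6%) = 1.9836%.
WACC = 0.4789 × 7.1400% + 0.0394 × 8.8475% + 0.4817 × 1.9836% = 4.7238%.

4.72%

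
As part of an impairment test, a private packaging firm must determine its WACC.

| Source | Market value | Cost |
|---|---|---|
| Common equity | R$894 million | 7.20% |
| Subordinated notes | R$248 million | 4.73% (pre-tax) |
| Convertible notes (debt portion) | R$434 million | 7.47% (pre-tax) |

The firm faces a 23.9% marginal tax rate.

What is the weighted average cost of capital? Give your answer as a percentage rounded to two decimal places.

Total capital V = 894 + 248 + 434 = 1576.
Equity: weight = 894/1576 = 0.5673; cost = 7.2%.
Subordinated notes: weight = 248/1576 = 0.1574; after-tax cost = 4.73% × (1 − 23.9%) = 3.5995%.
Convertible notes (debt portion): weight = 434/1576 = 0.2754; after-tax cost = 7.47% × (1 − 23.9%) = 5.6847%.
WACC = 0.5673 × 7.2000% + 0.1574 × 3.5995% + 0.2754 × 5.6847% = 6.2161%.

6.22%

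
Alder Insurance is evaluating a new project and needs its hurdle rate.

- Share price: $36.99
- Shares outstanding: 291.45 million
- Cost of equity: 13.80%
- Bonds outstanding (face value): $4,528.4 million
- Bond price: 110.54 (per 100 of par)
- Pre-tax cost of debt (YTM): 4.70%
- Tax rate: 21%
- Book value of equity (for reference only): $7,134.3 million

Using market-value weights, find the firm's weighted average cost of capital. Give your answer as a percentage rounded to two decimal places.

Market value of equity E = 36.99 × 291.45m = 10780.7355m. Market value of debt D = 4528.4m × 110.54/100 = 5005.69336m.
Total capital V = 10780.7355 + 5005.69336 = 15786.42886.
Equity: weight = 10780.7355/15786.42886 = 0.6829; cost = 13.8%.
Bonds outstanding: weight = 5005.69336/15786.42886 = 0.3171; after-tax cost = 4.7% × (1 − 21%) = 3.7130%.
WACC = 0.6829 × 13.8000% + 0.3171 × 3.7130% = 10.6015%.

10.60%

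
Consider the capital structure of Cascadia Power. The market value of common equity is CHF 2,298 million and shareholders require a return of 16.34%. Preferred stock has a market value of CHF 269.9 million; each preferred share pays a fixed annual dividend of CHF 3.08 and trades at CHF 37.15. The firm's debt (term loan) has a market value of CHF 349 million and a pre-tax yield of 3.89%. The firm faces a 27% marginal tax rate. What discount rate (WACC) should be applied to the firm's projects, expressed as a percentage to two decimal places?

Cost of preferred: Rp = 3.08 / 37.15 = 8.2907%.
Total capital V = 2298 + 269.9 + 349 = 2916.9.
Equity: weight = 2298/2916.9 = 0.7878; cost = 16.34%.
Preferred: weight = 269.9/2916.9 = 0.0925; cost = 8.2907%.
Term loan: weight = 349/2916.9 = 0.1196; after-tax cost = 3.89% × (1 − 27%) = 2.8397%.
WACC = 0.7878 × 16.3400% + 0.0925 × 8.2907% + 0.1196 × 2.8397% = 13.9799%.

13.98%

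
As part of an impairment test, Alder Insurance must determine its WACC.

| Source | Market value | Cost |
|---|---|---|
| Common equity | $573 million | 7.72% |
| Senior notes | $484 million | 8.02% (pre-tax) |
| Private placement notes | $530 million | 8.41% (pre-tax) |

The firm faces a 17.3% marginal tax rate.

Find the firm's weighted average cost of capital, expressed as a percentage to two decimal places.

Total capital V = 573 + 484 + 530 = 1587.
Equity: weight = 573/1587 = 0.3611; cost = 7.72%.
Senior notes: weight = 484/1587 = 0.3050; after-tax cost = 8.02% × (1 − 17.3%) = 6.6325%.
Private placement notes: weight = 530/1587 = 0.3340; after-tax cost = 8.41% × (1 − 17.3%) = 6.9551%.
WACC = 0.3611 × 7.7200% + 0.3050 × 6.6325% + 0.3340 × 6.9551% = 7.1329%.

7.13%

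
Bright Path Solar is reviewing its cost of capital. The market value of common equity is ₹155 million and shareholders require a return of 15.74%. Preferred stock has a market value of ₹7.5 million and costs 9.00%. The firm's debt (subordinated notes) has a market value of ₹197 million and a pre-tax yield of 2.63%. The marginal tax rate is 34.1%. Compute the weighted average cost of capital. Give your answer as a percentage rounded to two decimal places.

Total capital V = 155 + 7.5 + 197 = 359.5.
Equity: weight = 155/359.5 = 0.4312; cost = 15.74%.
Preferred: weight = 7.5/359.5 = 0.0209; cost = 9%.
Subordinated notes: weight = 197/359.5 = 0.5480; after-tax cost = 2.63% × (1 − 34.1%) = 1.7332%.
WACC = 0.4312 × 15.7400% + 0.0209 × 9.0000% + 0.5480 × 1.7332% = 7.9239%.

7.92%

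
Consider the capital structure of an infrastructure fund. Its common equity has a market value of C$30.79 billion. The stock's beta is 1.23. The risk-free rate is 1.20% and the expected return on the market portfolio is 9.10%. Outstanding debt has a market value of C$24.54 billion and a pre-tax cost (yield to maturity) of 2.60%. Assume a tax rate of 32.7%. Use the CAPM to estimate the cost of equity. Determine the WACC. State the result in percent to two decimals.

6.85%

Market risk premium = 9.1% − 1.2% = 7.9%.
Cost of equity via CAPM: Re = 1.2% + 1.23 × 7.9% = 10.9170%.
Total capital V = 30.79 + 24.54 = 55.33.
Equity: weight = 30.79/55.33 = 0.5565; cost = 10.917%.
Debt: weight = 24.54/55.33 = 0.4435; after-tax cost = 2.6% × (1 − 32.7%) = 1.7498%.
WACC = 0.5565 × 10.9170% + 0.4435 × 1.7498% = 6.8512%.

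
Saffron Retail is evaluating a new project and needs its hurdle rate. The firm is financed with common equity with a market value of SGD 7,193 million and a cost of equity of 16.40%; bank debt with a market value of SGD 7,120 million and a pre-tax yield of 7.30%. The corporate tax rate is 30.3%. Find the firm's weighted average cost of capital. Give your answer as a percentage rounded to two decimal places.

10.77%

Total capital V = 7193 + 7120 = 14313.
Equity: weight = 7193/14313 = 0.5026; cost = 16.4%.
Bank debt: weight = 7120/14313 = 0.4974; after-tax cost = 7.3% × (1 − 30.3%) = 5.0881%.
WACC = 0.5026 × 16.4000% + 0.4974 × 5.0881% = 10.7729%.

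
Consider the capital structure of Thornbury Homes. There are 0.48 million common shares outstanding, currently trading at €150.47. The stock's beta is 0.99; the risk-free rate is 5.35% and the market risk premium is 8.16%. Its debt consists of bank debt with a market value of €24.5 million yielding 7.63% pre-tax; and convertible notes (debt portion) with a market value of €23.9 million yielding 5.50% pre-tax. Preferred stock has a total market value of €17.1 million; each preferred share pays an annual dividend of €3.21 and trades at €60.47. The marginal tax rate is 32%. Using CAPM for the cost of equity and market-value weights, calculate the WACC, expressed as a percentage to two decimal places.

9.27%

Cost of equity via CAPM: Re = 5.35% + 0.99 × 8.16% = 13.4284%.
Cost of preferred: Rp = 3.21 / 60.47 = 5.3084%.
Market value of equity E = 150.47 × 0.48m = 72.2256m.
Total capital V = 72.2256 + 17.1 + 24.5 + 23.9 = 137.7256.
Equity: weight = 72.2256/137.7256 = 0.5244; cost = 13.4284%.
Preferred: weight = 17.1/137.7256 = 0.1242; cost = 5.3084%.
Bank debt: weight = 24.5/137.7256 = 0.1779; after-tax cost = 7.63% × (1 − 32%) = 5.1884%.
Convertible notes (debt portion): weight = 23.9/137.7256 = 0.1735; after-tax cost = 5.5% × (1 − 32%) = 3.7400%.
WACC = 0.5244 × 13.4284% + 0.1242 × 5.3084% + 0.1779 × 5.1884% + 0.1735 × 3.7400% = 9.2731%.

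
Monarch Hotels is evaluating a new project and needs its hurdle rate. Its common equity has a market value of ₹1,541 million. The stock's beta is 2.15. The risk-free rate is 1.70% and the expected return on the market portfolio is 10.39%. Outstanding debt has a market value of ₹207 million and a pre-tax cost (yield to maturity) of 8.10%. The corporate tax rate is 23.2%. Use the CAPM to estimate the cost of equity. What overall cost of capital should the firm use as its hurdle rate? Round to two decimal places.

18.71%

Market risk premium = 10.39% − 1.7% = 8.69%.
Cost of equity via CAPM: Re = 1.7% + 2.15 × 8.69% = 20.3835%.
Total capital V = 1541 + 207 = 1748.
Equity: weight = 1541/1748 = 0.8816; cost = 20.3835%.
Debt: weight = 207/1748 = 0.1184; after-tax cost = 8.1% × (1 − 23.2%) = 6.2208%.
WACC = 0.8816 × 20.3835% + 0.1184 × 6.2208% = 18.7063%.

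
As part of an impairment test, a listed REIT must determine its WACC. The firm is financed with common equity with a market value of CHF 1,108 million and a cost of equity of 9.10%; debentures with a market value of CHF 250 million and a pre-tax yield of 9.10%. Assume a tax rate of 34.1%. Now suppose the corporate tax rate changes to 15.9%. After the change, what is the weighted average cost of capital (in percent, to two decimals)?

After the change:
Total capital V = 1108 + 250 = 1358.
Equity: weight = 1108/1358 = 0.8159; cost = 9.1%.
Debentures: weight = 250/1358 = 0.1841; after-tax cost = 9.1% × (1 − 15.9%) = 7.6531%.
WACC = 0.8159 × 9.1000% + 0.1841 × 7.6531% = 8.8336%.

8.83%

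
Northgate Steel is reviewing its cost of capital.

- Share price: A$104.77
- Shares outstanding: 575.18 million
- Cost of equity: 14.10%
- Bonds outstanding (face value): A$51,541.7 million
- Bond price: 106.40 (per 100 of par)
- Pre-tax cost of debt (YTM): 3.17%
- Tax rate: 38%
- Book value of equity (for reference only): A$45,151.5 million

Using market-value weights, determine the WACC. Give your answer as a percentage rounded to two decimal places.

8.32%

Market value of equity E = 104.77 × 575.18m = 60261.6086m. Market value of debt D = 51541.7m × 106.4/100 = 54840.3688m.
Total capital V = 60261.6086 + 54840.3688 = 115101.9774.
Equity: weight = 60261.6086/115101.9774 = 0.5235; cost = 14.1%.
Bonds outstanding: weight = 54840.3688/115101.9774 = 0.4765; after-tax cost = 3.17% × (1 − 38%) = 1.9654%.
WACC = 0.5235 × 14.1000% + 0.4765 × 1.9654% = 8.3185%.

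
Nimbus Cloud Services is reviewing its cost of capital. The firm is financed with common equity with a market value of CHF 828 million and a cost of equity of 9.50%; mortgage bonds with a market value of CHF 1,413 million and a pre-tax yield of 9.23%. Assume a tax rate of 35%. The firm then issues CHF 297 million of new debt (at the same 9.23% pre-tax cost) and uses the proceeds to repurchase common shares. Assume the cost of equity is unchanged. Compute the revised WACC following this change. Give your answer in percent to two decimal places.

6.83%

After the change:
Total capital V = 531 + 1710 = 2241.
Equity: weight = 531/2241 = 0.2369; cost = 9.5%.
Mortgage bonds: weight = 1710/2241 = 0.7631; after-tax cost = 9.23% × (1 − 35%) = 5.9995%.
WACC = 0.2369 × 9.5000% + 0.7631 × 5.9995% = 6.8289%.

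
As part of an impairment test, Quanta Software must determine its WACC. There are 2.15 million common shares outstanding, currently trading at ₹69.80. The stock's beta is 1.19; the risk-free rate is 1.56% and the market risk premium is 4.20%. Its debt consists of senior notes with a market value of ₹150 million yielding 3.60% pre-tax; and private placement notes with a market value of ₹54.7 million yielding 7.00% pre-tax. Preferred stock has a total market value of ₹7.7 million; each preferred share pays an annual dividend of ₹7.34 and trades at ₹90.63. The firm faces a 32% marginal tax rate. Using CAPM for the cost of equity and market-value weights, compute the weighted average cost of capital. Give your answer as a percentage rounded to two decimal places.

Cost of equity via CAPM: Re = 1.56% + 1.19 × 4.2% = 6.5580%.
Cost of preferred: Rp = 7.34 / 90.63 = 8.0989%.
Market value of equity E = 69.8 × 2.15m = 150.07m.
Total capital V = 150.07 + 7.7 + 150 + 54.7 = 362.47.
Equity: weight = 150.07/362.47 = 0.4140; cost = 6.558%.
Preferred: weight = 7.7/362.47 = 0.0212; cost = 8.0989%.
Senior notes: weight = 150/362.47 = 0.4138; after-tax cost = 3.6% × (1 − 32%) = 2.4480%.
Private placement notes: weight = 54.7/362.47 = 0.1509; after-tax cost = 7% × (1 − 32%) = 4.7600%.
WACC = 0.4140 × 6.5580% + 0.0212 × 8.0989% + 0.4138 × 2.4480% + 0.1509 × 4.7600% = 4.6186%.

4.62%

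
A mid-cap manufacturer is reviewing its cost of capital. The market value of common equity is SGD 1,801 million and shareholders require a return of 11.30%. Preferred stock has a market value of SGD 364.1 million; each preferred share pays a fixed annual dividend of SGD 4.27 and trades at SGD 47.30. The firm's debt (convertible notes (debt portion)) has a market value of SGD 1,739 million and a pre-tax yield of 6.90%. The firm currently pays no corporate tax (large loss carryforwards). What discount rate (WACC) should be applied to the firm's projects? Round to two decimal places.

Cost of preferred: Rp = 4.27 / 47.3 = 9.0275%.
Total capital V = 1801 + 364.1 + 1739 = 3904.1.
Equity: weight = 1801/3904.1 = 0.4613; cost = 11.3%.
Preferred: weight = 364.1/3904.1 = 0.0933; cost = 9.0275%.
Convertible notes (debt portion): weight = 1739/3904.1 = 0.4454; after-tax cost = 6.9% × (1 − 0%) = 6.9000%.
WACC = 0.4613 × 11.3000% + 0.0933 × 9.0275% + 0.4454 × 6.9000% = 9.1282%.

9.13%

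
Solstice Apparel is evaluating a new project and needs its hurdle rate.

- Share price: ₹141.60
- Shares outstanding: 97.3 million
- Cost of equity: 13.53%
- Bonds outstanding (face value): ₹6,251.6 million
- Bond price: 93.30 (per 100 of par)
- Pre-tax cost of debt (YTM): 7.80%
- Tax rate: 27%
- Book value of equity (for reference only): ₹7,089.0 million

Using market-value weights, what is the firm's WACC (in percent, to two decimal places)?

Market value of equity E = 141.6 × 97.3m = 13777.68m. Market value of debt D = 6251.6m × 93.3/100 = 5832.7428m.
Total capital V = 13777.68 + 5832.7428 = 19610.4228.
Equity: weight = 13777.68/19610.4228 = 0.7026; cost = 13.53%.
Bonds outstanding: weight = 5832.7428/19610.4228 = 0.2974; after-tax cost = 7.8% × (1 − 27%) = 5.6940%.
WACC = 0.7026 × 13.5300% + 0.2974 × 5.6940% = 11.1993%.

11.20%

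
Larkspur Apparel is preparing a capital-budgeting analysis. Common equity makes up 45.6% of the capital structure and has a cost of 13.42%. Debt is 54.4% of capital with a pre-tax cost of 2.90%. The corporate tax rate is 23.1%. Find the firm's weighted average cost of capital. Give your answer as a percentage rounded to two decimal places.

7.33%

After-tax cost of debt = 2.9% × (1 − 23.1%) = 2.2301%.
WACC = 0.456 × 13.4200% + 0.544 × 2.2301% = 7.3327%.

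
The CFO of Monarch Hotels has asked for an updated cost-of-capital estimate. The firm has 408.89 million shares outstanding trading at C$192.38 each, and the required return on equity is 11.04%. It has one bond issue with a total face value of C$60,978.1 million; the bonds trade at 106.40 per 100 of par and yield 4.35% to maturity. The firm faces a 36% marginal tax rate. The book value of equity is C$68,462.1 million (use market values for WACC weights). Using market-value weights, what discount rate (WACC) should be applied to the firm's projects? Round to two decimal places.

Market value of equity E = 192.38 × 408.89m = 78662.2582m. Market value of debt D = 60978.1m × 106.4/100 = 64880.6984m.
Total capital V = 78662.2582 + 64880.6984 = 143542.9566.
Equity: weight = 78662.2582/143542.9566 = 0.5480; cost = 11.04%.
Bonds outstanding: weight = 64880.6984/143542.9566 = 0.4520; after-tax cost = 4.35% × (1 − 36%) = 2.7840%.
WACC = 0.5480 × 11.0400% + 0.4520 × 2.7840% = 7.3083%.

7.31%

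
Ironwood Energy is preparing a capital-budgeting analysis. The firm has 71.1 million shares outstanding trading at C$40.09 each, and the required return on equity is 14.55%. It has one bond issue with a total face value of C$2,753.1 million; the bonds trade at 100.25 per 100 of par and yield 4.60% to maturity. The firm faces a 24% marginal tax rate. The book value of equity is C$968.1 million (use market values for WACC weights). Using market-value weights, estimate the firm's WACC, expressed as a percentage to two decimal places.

Market value of equity E = 40.09 × 71.1m = 2850.399m. Market value of debt D = 2753.1m × 100.25/100 = 2759.98275m.
Total capital V = 2850.399 + 2759.98275 = 5610.38175.
Equity: weight = 2850.399/5610.38175 = 0.5081; cost = 14.55%.
Bonds outstanding: weight = 2759.98275/5610.38175 = 0.4919; after-tax cost = 4.6% × (1 − 24%) = 3.4960%.
WACC = 0.5081 × 14.5500% + 0.4919 × 3.4960% = 9.1121%.

9.11%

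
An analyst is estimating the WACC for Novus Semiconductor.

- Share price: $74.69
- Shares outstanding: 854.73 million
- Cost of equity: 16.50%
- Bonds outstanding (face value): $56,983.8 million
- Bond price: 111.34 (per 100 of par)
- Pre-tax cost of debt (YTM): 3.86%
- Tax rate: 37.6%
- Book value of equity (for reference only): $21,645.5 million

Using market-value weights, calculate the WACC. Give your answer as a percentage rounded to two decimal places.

9.48%

Market value of equity E = 74.69 × 854.73m = 63839.7837m. Market value of debt D = 56983.8m × 111.34/100 = 63445.76292m.
Total capital V = 63839.7837 + 63445.76292 = 127285.54662.
Equity: weight = 63839.7837/127285.54662 = 0.5015; cost = 16.5%.
Bonds outstanding: weight = 63445.76292/127285.54662 = 0.4985; after-tax cost = 3.86% × (1 − 37.6%) = 2.4086%.
WACC = 0.5015 × 16.5000% + 0.4985 × 2.4086% = 9.4761%.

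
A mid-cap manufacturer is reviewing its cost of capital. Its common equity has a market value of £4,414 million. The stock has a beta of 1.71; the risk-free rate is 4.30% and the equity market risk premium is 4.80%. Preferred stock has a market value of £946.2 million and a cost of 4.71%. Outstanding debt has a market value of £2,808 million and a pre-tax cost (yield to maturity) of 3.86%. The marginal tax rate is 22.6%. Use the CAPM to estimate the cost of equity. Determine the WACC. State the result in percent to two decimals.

8.33%

Cost of equity via CAPM: Re = 4.3% + 1.71 × 4.8% = 12.5080%.
Total capital V = 4414 + 946.2 + 2808 = 8168.2.
Equity: weight = 4414/8168.2 = 0.5404; cost = 12.508%.
Preferred: weight = 946.2/8168.2 = 0.1158; cost = 4.71%.
Debt: weight = 2808/8168.2 = 0.3438; after-tax cost = 3.86% × (1 − 22.6%) = 2.9876%.
WACC = 0.5404 × 12.5080% + 0.1158 × 4.7100% + 0.3438 × 2.9876% = 8.3318%.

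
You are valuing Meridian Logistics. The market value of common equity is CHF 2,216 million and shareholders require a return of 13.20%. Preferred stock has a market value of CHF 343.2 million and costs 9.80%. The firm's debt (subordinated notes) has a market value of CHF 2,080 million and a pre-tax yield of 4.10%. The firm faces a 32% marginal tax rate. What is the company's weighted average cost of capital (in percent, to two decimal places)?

8.28%

Total capital V = 2216 + 343.2 + 2080 = 4639.2.
Equity: weight = 2216/4639.2 = 0.4777; cost = 13.2%.
Preferred: weight = 343.2/4639.2 = 0.0740; cost = 9.8%.
Subordinated notes: weight = 2080/4639.2 = 0.4484; after-tax cost = 4.1% × (1 − 32%) = 2.7880%.
WACC = 0.4777 × 13.2000% + 0.0740 × 9.8000% + 0.4484 × 2.7880% = 8.2802%.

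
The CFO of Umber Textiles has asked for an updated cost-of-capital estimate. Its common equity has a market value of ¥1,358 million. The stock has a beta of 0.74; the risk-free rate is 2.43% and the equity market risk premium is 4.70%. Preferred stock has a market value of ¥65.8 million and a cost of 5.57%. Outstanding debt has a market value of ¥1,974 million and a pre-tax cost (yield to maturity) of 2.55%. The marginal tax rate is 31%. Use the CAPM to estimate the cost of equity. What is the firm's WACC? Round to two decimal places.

3.49%

Cost of equity via CAPM: Re = 2.43% + 0.74 × 4.7% = 5.9080%.
Total capital V = 1358 + 65.8 + 1974 = 3397.8.
Equity: weight = 1358/3397.8 = 0.3997; cost = 5.908%.
Preferred: weight = 65.8/3397.8 = 0.0194; cost = 5.57%.
Debt: weight = 1974/3397.8 = 0.5810; after-tax cost = 2.55% × (1 − 31%) = 1.7595%.
WACC = 0.3997 × 5.9080% + 0.0194 × 5.5700% + 0.5810 × 1.7595% = 3.4913%.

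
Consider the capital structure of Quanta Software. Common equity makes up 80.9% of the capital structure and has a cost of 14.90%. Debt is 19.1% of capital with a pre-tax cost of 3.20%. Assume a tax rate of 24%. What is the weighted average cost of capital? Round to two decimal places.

12.52%

After-tax cost of debt = 3.2% × (1 − 24%) = 2.4320%.
WACC = 0.809 × 14.9000% + 0.191 × 2.4320% = 12.5186%.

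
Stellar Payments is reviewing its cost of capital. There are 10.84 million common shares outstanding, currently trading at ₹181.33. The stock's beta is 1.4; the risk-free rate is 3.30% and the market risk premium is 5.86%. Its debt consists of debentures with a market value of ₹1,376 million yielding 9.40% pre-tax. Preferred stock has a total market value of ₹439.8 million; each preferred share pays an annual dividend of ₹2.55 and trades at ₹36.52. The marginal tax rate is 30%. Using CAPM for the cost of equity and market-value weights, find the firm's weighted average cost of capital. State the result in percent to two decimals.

9.19%

Cost of equity via CAPM: Re = 3.3% + 1.4 × 5.86% = 11.5040%.
Cost of preferred: Rp = 2.55 / 36.52 = 6.9825%.
Market value of equity E = 181.33 × 10.84m = 1965.6172m.
Total capital V = 1965.6172 + 439.8 + 1376 = 3781.4172.
Equity: weight = 1965.6172/3781.4172 = 0.5198; cost = 11.504%.
Preferred: weight = 439.8/3781.4172 = 0.1163; cost = 6.9825%.
Debentures: weight = 1376/3781.4172 = 0.3639; after-tax cost = 9.4% × (1 − 30%) = 6.5800%.
WACC = 0.5198 × 11.5040% + 0.1163 × 6.9825% + 0.3639 × 6.5800% = 9.1864%.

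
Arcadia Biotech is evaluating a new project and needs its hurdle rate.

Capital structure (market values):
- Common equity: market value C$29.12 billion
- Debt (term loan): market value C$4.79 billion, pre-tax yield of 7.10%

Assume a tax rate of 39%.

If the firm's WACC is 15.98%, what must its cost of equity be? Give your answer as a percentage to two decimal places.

Total capital V = 29.12 + 4.79 = 33.91.
Equity weight = 29.12/33.91 = 0.8587.
Term loan weight = 4.79/33.91 = 0.1413.
Debt contribution = 0.1413 × 7.1% × (1 − 39%) = 0.6118%.
Required equity contribution = 15.98% − 0.6118% = 15.3682%.
Re = 15.3682% / 0.8587 = 17.8962%.

17.90%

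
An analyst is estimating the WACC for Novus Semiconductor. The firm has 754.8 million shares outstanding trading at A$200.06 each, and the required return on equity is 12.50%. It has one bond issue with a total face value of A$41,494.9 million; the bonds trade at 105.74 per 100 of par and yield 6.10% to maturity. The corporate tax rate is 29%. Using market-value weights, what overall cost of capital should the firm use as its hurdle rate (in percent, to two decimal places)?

Market value of equity E = 200.06 × 754.8m = 151005.288m. Market value of debt D = 41494.9m × 105.74/100 = 43876.70726m.
Total capital V = 151005.288 + 43876.70726 = 194881.99526.
Equity: weight = 151005.288/194881.99526 = 0.7749; cost = 12.5%.
Bonds outstanding: weight = 43876.70726/194881.99526 = 0.2251; after-tax cost = 6.1% × (1 − 29%) = 4.3310%.
WACC = 0.7749 × 12.5000% + 0.2251 × 4.3310% = 10.6608%.

10.66%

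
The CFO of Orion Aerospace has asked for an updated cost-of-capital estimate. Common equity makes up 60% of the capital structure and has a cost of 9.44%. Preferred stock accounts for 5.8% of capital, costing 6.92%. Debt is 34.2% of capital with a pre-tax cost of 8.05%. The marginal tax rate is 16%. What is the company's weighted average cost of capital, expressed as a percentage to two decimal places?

After-tax cost of debt = 8.05% × (1 − 16%) = 6.7620%.
WACC = 0.600 × 9.4400% + 0.058 × 6.9200% + 0.342 × 6.7620% = 8.3780%.

8.38%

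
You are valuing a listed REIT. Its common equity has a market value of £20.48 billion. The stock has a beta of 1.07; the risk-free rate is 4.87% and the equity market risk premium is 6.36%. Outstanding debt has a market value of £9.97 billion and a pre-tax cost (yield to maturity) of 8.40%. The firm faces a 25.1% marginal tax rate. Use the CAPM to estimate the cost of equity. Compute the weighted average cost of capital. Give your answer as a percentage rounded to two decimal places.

9.91%

Cost of equity via CAPM: Re = 4.87% + 1.07 × 6.36% = 11.6752%.
Total capital V = 20.48 + 9.97 = 30.45.
Equity: weight = 20.48/30.45 = 0.6726; cost = 11.6752%.
Debt: weight = 9.97/30.45 = 0.3274; after-tax cost = 8.4% × (1 − 25.1%) = 6.2916%.
WACC = 0.6726 × 11.6752% + 0.3274 × 6.2916% = 9.9125%.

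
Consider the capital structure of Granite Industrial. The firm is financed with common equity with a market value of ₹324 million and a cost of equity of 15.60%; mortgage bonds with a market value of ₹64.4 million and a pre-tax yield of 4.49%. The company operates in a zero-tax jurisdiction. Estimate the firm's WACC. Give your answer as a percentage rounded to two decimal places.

13.76%

Total capital V = 324 + 64.4 = 388.4.
Equity: weight = 324/388.4 = 0.8342; cost = 15.6%.
Mortgage bonds: weight = 64.4/388.4 = 0.1658; after-tax cost = 4.49% × (1 − 0%) = 4.4900%.
WACC = 0.8342 × 15.6000% + 0.1658 × 4.4900% = 13.7579%.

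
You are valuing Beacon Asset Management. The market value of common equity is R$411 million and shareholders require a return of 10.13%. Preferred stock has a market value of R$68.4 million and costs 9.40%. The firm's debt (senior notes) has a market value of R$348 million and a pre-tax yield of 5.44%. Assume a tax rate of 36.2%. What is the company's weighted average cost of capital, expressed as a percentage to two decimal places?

Total capital V = 411 + 68.4 + 348 = 827.4.
Equity: weight = 411/827.4 = 0.4967; cost = 10.13%.
Preferred: weight = 68.4/827.4 = 0.0827; cost = 9.4%.
Senior notes: weight = 348/827.4 = 0.4206; after-tax cost = 5.44% × (1 − 36.2%) = 3.4707%.
WACC = 0.4967 × 10.1300% + 0.0827 × 9.4000% + 0.4206 × 3.4707% = 7.2688%.

7.27%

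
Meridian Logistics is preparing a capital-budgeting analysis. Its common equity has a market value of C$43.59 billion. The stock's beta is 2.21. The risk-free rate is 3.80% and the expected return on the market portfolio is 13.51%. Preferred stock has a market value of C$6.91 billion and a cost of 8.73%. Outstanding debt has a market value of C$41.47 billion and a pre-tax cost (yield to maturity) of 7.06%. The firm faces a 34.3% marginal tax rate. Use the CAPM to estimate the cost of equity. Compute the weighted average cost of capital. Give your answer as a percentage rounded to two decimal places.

14.72%

Market risk premium = 13.51% − 3.8% = 9.71%.
Cost of equity via CAPM: Re = 3.8% + 2.21 × 9.71% = 25.2591%.
Total capital V = 43.59 + 6.91 + 41.47 = 91.97.
Equity: weight = 43.59/91.97 = 0.4740; cost = 25.2591%.
Preferred: weight = 6.91/91.97 = 0.0751; cost = 8.73%.
Debt: weight = 41.47/91.97 = 0.4509; after-tax cost = 7.06% × (1 − 34.3%) = 4.6384%.
WACC = 0.4740 × 25.2591% + 0.0751 × 8.7300% + 0.4509 × 4.6384% = 14.7192%.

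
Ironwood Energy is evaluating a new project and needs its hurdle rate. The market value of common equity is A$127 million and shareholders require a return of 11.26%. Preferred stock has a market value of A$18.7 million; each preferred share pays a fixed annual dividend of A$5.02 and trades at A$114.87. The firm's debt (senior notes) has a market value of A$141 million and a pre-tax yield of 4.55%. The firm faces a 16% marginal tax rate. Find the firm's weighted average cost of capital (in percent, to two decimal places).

7.15%

Cost of preferred: Rp = 5.02 / 114.87 = 4.3702%.
Total capital V = 127 + 18.7 + 141 = 286.7.
Equity: weight = 127/286.7 = 0.4430; cost = 11.26%.
Preferred: weight = 18.7/286.7 = 0.0652; cost = 4.3702%.
Senior notes: weight = 141/286.7 = 0.4918; after-tax cost = 4.55% × (1 − 16%) = 3.8220%.
WACC = 0.4430 × 11.2600% + 0.0652 × 4.3702% + 0.4918 × 3.8220% = 7.1526%.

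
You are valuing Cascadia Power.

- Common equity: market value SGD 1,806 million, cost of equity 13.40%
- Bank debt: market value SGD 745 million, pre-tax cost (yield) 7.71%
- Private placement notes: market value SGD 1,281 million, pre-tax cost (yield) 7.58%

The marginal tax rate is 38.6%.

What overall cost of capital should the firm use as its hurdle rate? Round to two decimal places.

8.79%

Total capital V = 1806 + 745 + 1281 = 3832.
Equity: weight = 1806/3832 = 0.4713; cost = 13.4%.
Bank debt: weight = 745/3832 = 0.1944; after-tax cost = 7.71% × (1 − 38.6%) = 4.7339%.
Private placement notes: weight = 1281/3832 = 0.3343; after-tax cost = 7.58% × (1 − 38.6%) = 4.6541%.
WACC = 0.4713 × 13.4000% + 0.1944 × 4.7339% + 0.3343 × 4.6541% = 8.7915%.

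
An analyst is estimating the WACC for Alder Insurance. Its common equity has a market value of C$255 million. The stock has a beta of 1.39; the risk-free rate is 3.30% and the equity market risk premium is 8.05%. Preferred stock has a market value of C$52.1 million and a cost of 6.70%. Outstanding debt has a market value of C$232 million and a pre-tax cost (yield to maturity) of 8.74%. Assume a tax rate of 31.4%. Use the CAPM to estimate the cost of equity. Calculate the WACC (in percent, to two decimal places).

Cost of equity via CAPM: Re = 3.3% + 1.39 × 8.05% = 14.4895%.
Total capital V = 255 + 52.1 + 232 = 539.1.
Equity: weight = 255/539.1 = 0.4730; cost = 14.4895%.
Preferred: weight = 52.1/539.1 = 0.0966; cost = 6.7%.
Debt: weight = 232/539.1 = 0.4303; after-tax cost = 8.74% × (1 − 31.4%) = 5.9956%.
WACC = 0.4730 × 14.4895% + 0.0966 × 6.7000% + 0.4303 × 5.9956% = 10.0814%.

10.08%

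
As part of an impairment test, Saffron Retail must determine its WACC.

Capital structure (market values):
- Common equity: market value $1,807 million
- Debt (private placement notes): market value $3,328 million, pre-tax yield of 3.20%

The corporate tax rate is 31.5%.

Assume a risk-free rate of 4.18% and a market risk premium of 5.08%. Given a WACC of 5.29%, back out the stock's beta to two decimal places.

1.34

Total capital V = 1807 + 3328 = 5135.
Equity weight = 1807/5135 = 0.3519.
Private placement notes weight = 3328/5135 = 0.6481.
Debt contribution = 0.6481 × 3.2% × (1 − 31.5%) = 1.4206%.
Required equity contribution = 5.29% − 1.4206% = 3.8694%  ⇒  Re = 10.9957%.
CAPM: 10.9957% = 4.18% + β × 5.08%  ⇒  β = 1.3417.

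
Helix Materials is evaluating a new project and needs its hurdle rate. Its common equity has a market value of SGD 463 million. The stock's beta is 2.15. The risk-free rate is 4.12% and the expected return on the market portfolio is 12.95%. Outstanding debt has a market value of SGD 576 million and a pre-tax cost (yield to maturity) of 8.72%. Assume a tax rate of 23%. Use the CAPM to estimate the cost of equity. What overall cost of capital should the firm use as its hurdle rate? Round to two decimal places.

14.02%

Market risk premium = 12.95% − 4.12% = 8.83%.
Cost of equity via CAPM: Re = 4.12% + 2.15 × 8.83% = 23.1045%.
Total capital V = 463 + 576 = 1039.
Equity: weight = 463/1039 = 0.4456; cost = 23.1045%.
Debt: weight = 576/1039 = 0.5544; after-tax cost = 8.72% × (1 − 23%) = 6.7144%.
WACC = 0.4456 × 23.1045% + 0.5544 × 6.7144% = 14.0182%.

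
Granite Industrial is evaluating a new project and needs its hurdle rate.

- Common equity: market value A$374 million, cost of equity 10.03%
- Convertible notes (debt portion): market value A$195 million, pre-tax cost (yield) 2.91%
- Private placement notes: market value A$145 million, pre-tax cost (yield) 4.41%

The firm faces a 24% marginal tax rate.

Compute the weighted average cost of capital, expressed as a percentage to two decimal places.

6.54%

Total capital V = 374 + 195 + 145 = 714.
Equity: weight = 374/714 = 0.5238; cost = 10.03%.
Convertible notes (debt portion): weight = 195/714 = 0.2731; after-tax cost = 2.91% × (1 − 24%) = 2.2116%.
Private placement notes: weight = 145/714 = 0.2031; after-tax cost = 4.41% × (1 − 24%) = 3.3516%.
WACC = 0.5238 × 10.0300% + 0.2731 × 2.2116% + 0.2031 × 3.3516% = 6.5385%.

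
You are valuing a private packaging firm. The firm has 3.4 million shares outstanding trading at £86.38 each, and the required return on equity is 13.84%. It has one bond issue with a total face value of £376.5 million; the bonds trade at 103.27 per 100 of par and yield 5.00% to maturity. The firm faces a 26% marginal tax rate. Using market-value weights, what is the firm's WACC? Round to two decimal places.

Market value of equity E = 86.38 × 3.4m = 293.692m. Market value of debt D = 376.5m × 103.27/100 = 388.81155m.
Total capital V = 293.692 + 388.81155 = 682.50355.
Equity: weight = 293.692/682.50355 = 0.4303; cost = 13.84%.
Bonds outstanding: weight = 388.81155/682.50355 = 0.5697; after-tax cost = 5% × (1 − 26%) = 3.7000%.
WACC = 0.4303 × 13.8400% + 0.5697 × 3.7000% = 8.0634%.

8.06%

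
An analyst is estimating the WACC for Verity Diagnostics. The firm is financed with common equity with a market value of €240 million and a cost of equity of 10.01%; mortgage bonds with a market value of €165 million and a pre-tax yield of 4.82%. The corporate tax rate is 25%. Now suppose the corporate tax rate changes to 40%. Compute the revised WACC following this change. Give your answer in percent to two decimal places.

7.11%

After the change:
Total capital V = 240 + 165 = 405.
Equity: weight = 240/405 = 0.5926; cost = 10.01%.
Mortgage bonds: weight = 165/405 = 0.4074; after-tax cost = 4.82% × (1 − 40%) = 2.8920%.
WACC = 0.5926 × 10.0100% + 0.4074 × 2.8920% = 7.1101%.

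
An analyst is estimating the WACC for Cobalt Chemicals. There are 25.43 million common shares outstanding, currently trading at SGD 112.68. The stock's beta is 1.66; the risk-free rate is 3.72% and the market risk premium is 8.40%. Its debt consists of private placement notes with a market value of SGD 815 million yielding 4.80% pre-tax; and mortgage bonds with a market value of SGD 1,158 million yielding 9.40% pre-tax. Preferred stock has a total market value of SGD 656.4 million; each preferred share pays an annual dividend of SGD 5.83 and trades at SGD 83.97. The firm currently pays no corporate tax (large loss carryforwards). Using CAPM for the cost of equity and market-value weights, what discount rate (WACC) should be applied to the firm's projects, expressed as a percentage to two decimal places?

12.73%

Cost of equity via CAPM: Re = 3.72% + 1.66 × 8.4% = 17.6640%.
Cost of preferred: Rp = 5.83 / 83.97 = 6.9430%.
Market value of equity E = 112.68 × 25.43m = 2865.4524m.
Total capital V = 2865.4524 + 656.4 + 815 + 1158 = 5494.8524.
Equity: weight = 2865.4524/5494.8524 = 0.5215; cost = 17.664%.
Preferred: weight = 656.4/5494.8524 = 0.1195; cost = 6.943%.
Private placement notes: weight = 815/5494.8524 = 0.1483; after-tax cost = 4.8% × (1 − 0%) = 4.8000%.
Mortgage bonds: weight = 1158/5494.8524 = 0.2107; after-tax cost = 9.4% × (1 − 0%) = 9.4000%.
WACC = 0.5215 × 17.6640% + 0.1195 × 6.9430% + 0.1483 × 4.8000% + 0.2107 × 9.4000% = 12.7337%.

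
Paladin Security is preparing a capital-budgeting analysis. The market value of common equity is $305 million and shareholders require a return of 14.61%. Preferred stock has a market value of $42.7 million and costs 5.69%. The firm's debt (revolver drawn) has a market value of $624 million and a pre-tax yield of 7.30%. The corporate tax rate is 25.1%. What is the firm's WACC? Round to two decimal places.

Total capital V = 305 + 42.7 + 624 = 971.7.
Equity: weight = 305/971.7 = 0.3139; cost = 14.61%.
Preferred: weight = 42.7/971.7 = 0.0439; cost = 5.69%.
Revolver drawn: weight = 624/971.7 = 0.6422; after-tax cost = 7.3% × (1 − 25.1%) = 5.4677%.
WACC = 0.3139 × 14.6100% + 0.0439 × 5.6900% + 0.6422 × 5.4677% = 8.3471%.

8.35%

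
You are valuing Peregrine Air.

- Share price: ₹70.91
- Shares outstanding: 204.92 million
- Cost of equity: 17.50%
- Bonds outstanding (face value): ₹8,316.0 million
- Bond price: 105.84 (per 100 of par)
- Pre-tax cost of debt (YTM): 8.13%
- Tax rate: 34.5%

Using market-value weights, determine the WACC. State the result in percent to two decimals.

12.91%

Market value of equity E = 70.91 × 204.92m = 14530.8772m. Market value of debt D = 8316m × 105.84/100 = 8801.6544m.
Total capital V = 14530.8772 + 8801.6544 = 23332.5316.
Equity: weight = 14530.8772/23332.5316 = 0.6228; cost = 17.5%.
Bonds outstanding: weight = 8801.6544/23332.5316 = 0.3772; after-tax cost = 8.13% × (1 − 34.5%) = 5.3252%.
WACC = 0.6228 × 17.5000% + 0.3772 × 5.3252% = 12.9073%.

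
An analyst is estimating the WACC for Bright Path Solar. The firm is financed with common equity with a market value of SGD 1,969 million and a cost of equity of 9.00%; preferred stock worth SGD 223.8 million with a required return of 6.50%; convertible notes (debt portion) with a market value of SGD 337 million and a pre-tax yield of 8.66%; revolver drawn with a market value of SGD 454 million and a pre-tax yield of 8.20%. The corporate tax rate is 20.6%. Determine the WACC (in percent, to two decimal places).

8.19%

Total capital V = 1969 + 223.8 + 337 + 454 = 2983.8.
Equity: weight = 1969/2983.8 = 0.6599; cost = 9%.
Preferred: weight = 223.8/2983.8 = 0.0750; cost = 6.5%.
Convertible notes (debt portion): weight = 337/2983.8 = 0.1129; after-tax cost = 8.66% × (1 − 20.6%) = 6.8760%.
Revolver drawn: weight = 454/2983.8 = 0.1522; after-tax cost = 8.2% × (1 − 20.6%) = 6.5108%.
WACC = 0.6599 × 9.0000% + 0.0750 × 6.5000% + 0.1129 × 6.8760% + 0.1522 × 6.5108% = 8.1939%.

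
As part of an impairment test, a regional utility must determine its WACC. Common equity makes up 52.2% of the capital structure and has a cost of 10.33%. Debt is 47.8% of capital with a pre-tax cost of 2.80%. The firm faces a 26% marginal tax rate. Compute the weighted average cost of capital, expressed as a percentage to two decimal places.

6.38%

After-tax cost of debt = 2.8% × (1 − 26%) = 2.0720%.
WACC = 0.522 × 10.3300% + 0.478 × 2.0720% = 6.3827%.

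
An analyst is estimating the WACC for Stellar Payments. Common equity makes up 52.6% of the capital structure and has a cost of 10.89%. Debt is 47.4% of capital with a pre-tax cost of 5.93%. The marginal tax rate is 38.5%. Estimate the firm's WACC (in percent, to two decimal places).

After-tax cost of debt = 5.93% × (1 − 38.5%) = 3.6469%.
WACC = 0.526 × 10.8900% + 0.474 × 3.6469% = 7.4568%.

7.46%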